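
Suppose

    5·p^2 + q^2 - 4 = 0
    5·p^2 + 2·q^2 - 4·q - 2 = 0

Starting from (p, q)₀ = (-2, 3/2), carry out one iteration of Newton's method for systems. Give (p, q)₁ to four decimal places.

At (-2, 3/2): F = (18.2500, 16.5000).
Jacobian J = [[10·p, 2·q], [10·p, 4·q - 4]].
At the point, J = [[-20.0000, 3.0000], [-20.0000, 2.0000]] (det J = 20.0000).
Solving J·Δ = −F gives Δ = (0.6500, -1.7500).
Then the next iterate is (p, q)₁ = (-1.3500, -0.2500).

(-1.3500, -0.2500)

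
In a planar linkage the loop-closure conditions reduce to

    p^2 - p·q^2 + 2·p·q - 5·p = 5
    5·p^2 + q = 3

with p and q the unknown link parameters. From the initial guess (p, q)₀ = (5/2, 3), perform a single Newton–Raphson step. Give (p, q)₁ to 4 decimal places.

At (5/2, 3): F = (-18.7500, 31.2500).
Jacobian J = [[2·p - q^2 + 2·q - 5, -2·p·q + 2·p], [10·p, 1]].
At the point, J = [[-3.0000, -10.0000], [25.0000, 1.0000]] (det J = 247.0000).
Solving J·Δ = −F gives Δ = (-1.1893, -1.5182).
Then the next iterate is (p, q)₁ = (1.3107, 1.4818).

(1.3107, 1.4818)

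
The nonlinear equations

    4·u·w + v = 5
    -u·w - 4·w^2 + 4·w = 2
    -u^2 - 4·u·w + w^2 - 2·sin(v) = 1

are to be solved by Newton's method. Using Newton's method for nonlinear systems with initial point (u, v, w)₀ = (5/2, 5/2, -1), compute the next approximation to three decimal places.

(2.445, 6.828, -0.205)

At (5/2, 5/2, -1): F = (-12.500, -7.500, 2.55306).
Jacobian J = [[4·w, 1, 4·u], [-w, 0, -u - 8·w + 4], [-2·u - 4·w, -2·cos(v), -4·u + 2·w]].
At the point, J = [[-4.000, 1.000, 10.000], [1.000, 0.000, 9.500], [-1.000, 1.60229, -12.000]] (det J = 79.40979).
Solving J·Δ = −F gives Δ = (-0.055, 4.328, 0.795).
Then the next iterate is (u, v, w)₁ = (2.445, 6.828, -0.205).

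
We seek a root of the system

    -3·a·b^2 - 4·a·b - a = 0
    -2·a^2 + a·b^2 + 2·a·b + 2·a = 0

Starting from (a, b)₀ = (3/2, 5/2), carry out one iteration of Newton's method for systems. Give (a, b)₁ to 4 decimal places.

At (3/2, 5/2): F = (-44.6250, 15.3750).
Jacobian J = [[-3·b^2 - 4·b - 1, -6·a·b - 4·a], [-4·a + b^2 + 2·b + 2, 2·a·b + 2·a]].
At the point, J = [[-29.7500, -28.5000], [7.2500, 10.5000]] (det J = -105.7500).
Solving J·Δ = −F gives Δ = (-0.2872, -1.2660).
Then the next iterate is (a, b)₁ = (1.2128, 1.2340).

(1.2128, 1.2340)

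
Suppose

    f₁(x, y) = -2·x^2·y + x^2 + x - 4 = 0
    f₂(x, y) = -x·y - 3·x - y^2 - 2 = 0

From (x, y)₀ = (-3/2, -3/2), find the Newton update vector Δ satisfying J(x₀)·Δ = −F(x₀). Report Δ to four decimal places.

(0.1200, 0.4844)

At (-3/2, -3/2): F = (3.5000, -2.0000).
Jacobian J = [[-4·x·y + 2·x + 1, -2·x^2], [-y - 3, -x - 2·y]].
At the point, J = [[-11.0000, -4.5000], [-1.5000, 4.5000]] (det J = -56.2500).
Solving J·Δ = −F gives Δ = (0.1200, 0.4844).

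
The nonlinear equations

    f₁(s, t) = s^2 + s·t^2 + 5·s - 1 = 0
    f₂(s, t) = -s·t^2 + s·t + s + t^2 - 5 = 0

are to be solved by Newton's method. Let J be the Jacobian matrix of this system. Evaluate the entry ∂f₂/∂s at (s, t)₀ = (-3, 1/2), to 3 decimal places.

1.250

∂f₂/∂s = -t^2 + t + 1.
At (-3, 1/2) this is 1.250.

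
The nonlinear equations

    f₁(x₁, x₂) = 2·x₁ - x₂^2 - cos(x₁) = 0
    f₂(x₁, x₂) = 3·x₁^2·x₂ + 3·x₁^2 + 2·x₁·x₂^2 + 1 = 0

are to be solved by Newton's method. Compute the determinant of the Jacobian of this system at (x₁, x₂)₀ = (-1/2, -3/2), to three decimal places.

J = [[sin(x₁) + 2, -2·x₂], [6·x₁·x₂ + 6·x₁ + 2·x₂^2, 3·x₁^2 + 4·x₁·x₂]].
At the point, J = [[1.52057, 3.000], [6.000, 3.750]].
det J = -12.298.

-12.298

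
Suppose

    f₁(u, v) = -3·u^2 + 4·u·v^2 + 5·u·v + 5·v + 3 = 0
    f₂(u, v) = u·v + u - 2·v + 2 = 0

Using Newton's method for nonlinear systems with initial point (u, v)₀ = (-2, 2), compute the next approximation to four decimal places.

At (-2, 2): F = (-51.0000, -8.0000).
Jacobian J = [[-6·u + 4·v^2 + 5·v, 8·u·v + 5·u + 5], [v + 1, u - 2]].
At the point, J = [[38.0000, -37.0000], [3.0000, -4.0000]] (det J = -41.0000).
Solving J·Δ = −F gives Δ = (-2.2439, -3.6829).
Then the next iterate is (u, v)₁ = (-4.2439, -1.6829).

(-4.2439, -1.6829)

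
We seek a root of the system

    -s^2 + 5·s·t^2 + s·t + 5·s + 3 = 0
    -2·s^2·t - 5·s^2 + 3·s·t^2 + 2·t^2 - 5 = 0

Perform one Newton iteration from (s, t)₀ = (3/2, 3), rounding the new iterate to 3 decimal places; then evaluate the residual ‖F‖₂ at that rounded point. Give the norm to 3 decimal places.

At (3/2, 3): F = (80.250, 28.750).
Jacobian J = [[-2·s + 5·t^2 + t + 5, 10·s·t + s], [-4·s·t - 10·s + 3·t^2, -2·s^2 + 6·s·t + 4·t]].
At the point, J = [[50.000, 46.500], [-6.000, 34.500]] (det J = 2004.000).
Solving J·Δ = −F gives Δ = (-0.714, -0.958).
Then the next iterate is (s, t)₁ = (0.786, 2.042).
Re-evaluating at (0.786, 2.042): F = (24.30439, 7.55977), so ‖F‖₂ = 25.453.

25.453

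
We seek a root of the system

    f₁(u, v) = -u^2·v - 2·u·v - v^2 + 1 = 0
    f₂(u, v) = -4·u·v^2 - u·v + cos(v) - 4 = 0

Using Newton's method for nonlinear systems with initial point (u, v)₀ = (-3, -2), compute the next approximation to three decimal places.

(-2.537, -1.295)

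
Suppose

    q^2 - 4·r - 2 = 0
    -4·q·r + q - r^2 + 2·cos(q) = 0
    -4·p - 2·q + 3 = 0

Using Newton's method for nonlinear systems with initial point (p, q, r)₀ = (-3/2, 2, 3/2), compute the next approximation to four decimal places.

(-0.1916, 1.8831, 0.3831)

At (-3/2, 2, 3/2): F = (-4.0000, -13.082294, 5.0000).
Jacobian J = [[0, 2·q, -4], [0, -4·r - 2·sin(q) + 1, -4·q - 2·r], [-4, -2, 0]].
At the point, J = [[0.0000, 4.0000, -4.0000], [0.0000, -6.818595, -11.0000], [-4.0000, -2.0000, 0.0000]] (det J = 285.097518).
Solving J·Δ = −F gives Δ = (1.3084, -0.1169, -1.1169).
Then the next iterate is (p, q, r)₁ = (-0.1916, 1.8831, 0.3831).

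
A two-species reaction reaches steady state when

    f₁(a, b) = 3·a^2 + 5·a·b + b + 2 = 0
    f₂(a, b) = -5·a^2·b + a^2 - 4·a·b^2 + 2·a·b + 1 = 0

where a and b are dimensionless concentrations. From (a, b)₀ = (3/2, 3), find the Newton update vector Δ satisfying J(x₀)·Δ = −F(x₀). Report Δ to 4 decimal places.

At (3/2, 3): F = (34.2500, -75.5000).
Jacobian J = [[6·a + 5·b, 5·a + 1], [-10·a·b + 2·a - 4·b^2 + 2·b, -5·a^2 - 8·a·b + 2·a]].
At the point, J = [[24.0000, 8.5000], [-72.0000, -44.2500]] (det J = -450.0000).
Solving J·Δ = −F gives Δ = (-1.9418, 1.4533).

(-1.9418, 1.4533)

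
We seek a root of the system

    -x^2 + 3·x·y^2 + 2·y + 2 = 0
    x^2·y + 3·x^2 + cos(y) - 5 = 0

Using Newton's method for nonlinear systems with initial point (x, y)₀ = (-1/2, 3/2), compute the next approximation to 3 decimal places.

(-1.118, 0.133)

At (-1/2, 3/2): F = (1.375, -3.80426).
Jacobian J = [[-2·x + 3·y^2, 6·x·y + 2], [2·x·y + 6·x, x^2 - sin(y)]].
At the point, J = [[7.750, -2.500], [-4.500, -0.74749]] (det J = -17.04309).
Solving J·Δ = −F gives Δ = (-0.618, -1.367).
Then the next iterate is (x, y)₁ = (-1.118, 0.133).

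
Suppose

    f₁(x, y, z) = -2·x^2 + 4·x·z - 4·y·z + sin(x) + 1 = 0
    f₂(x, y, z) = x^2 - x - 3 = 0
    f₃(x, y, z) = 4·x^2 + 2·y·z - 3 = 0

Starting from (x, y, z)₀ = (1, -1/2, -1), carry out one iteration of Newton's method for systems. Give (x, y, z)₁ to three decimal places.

(4.000, 15.433, -6.866)

At (1, -1/2, -1): F = (-6.15853, -3.000, 2.000).
Jacobian J = [[-4·x + 4·z + cos(x), -4·z, 4·x - 4·y], [2·x - 1, 0, 0], [8·x, 2·z, 2·y]].
At the point, J = [[-7.45970, 4.000, 6.000], [1.000, 0.000, 0.000], [8.000, -2.000, -1.000]] (det J = -8.000).
Solving J·Δ = −F gives Δ = (3.000, 15.933, -5.866).
Then the next iterate is (x, y, z)₁ = (4.000, 15.433, -6.866).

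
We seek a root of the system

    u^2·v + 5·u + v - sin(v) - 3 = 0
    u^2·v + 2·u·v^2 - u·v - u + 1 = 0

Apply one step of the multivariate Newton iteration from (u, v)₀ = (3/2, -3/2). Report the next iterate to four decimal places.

(-2.2499, -1.1061)

At (3/2, -3/2): F = (0.622495, 5.1250).
Jacobian J = [[2·u·v + 5, u^2 - cos(v) + 1], [2·u·v + 2·v^2 - v - 1, u^2 + 4·u·v - u]].
At the point, J = [[0.5000, 3.179263], [0.5000, -8.2500]] (det J = -5.714631).
Solving J·Δ = −F gives Δ = (-3.7499, 0.3939).
Then the next iterate is (u, v)₁ = (-2.2499, -1.1061).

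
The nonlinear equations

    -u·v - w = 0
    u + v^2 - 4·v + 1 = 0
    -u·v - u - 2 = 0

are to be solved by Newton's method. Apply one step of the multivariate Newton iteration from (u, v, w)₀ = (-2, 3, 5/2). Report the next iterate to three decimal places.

(0.000, 4.000, 2.000)

At (-2, 3, 5/2): F = (3.500, -4.000, 6.000).
Jacobian J = [[-v, -u, -1], [1, 2·v - 4, 0], [-v - 1, -u, 0]].
At the point, J = [[-3.000, 2.000, -1.000], [1.000, 2.000, 0.000], [-4.000, 2.000, 0.000]] (det J = -10.000).
Solving J·Δ = −F gives Δ = (2.000, 1.000, -0.500).
Then the next iterate is (u, v, w)₁ = (0.000, 4.000, 2.000).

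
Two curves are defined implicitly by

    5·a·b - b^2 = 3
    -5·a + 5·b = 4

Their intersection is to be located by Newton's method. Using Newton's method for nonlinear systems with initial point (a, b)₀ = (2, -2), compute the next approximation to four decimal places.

(-8.0500, -7.2500)

At (2, -2): F = (-27.0000, -24.0000).
Jacobian J = [[5·b, 5·a - 2·b], [-5, 5]].
At the point, J = [[-10.0000, 14.0000], [-5.0000, 5.0000]] (det J = 20.0000).
Solving J·Δ = −F gives Δ = (-10.0500, -5.2500).
Then the next iterate is (a, b)₁ = (-8.0500, -7.2500).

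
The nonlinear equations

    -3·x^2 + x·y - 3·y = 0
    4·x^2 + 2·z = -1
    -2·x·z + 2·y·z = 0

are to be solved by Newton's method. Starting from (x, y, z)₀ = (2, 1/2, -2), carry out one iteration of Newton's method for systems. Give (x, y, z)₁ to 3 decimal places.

(0.980, -0.267, -0.338)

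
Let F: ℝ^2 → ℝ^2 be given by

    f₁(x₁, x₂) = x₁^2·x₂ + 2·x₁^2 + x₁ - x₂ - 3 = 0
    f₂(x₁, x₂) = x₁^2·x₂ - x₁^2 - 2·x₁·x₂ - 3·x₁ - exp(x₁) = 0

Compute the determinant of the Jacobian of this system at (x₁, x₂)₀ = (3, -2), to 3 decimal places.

299.684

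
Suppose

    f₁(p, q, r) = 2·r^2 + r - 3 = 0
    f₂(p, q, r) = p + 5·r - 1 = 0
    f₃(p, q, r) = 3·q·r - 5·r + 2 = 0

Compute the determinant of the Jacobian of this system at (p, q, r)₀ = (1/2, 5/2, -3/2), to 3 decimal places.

J = [[0, 0, 4·r + 1], [1, 0, 5], [0, 3·r, 3·q - 5]].
At the point, J = [[0.000, 0.000, -5.000], [1.000, 0.000, 5.000], [0.000, -4.500, 2.500]].
det J = 22.500.

22.500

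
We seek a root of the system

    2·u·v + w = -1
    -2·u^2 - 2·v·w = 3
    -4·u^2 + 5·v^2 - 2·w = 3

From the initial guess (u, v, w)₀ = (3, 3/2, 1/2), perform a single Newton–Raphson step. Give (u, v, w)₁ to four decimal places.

At (3, 3/2, 1/2): F = (10.5000, -22.5000, -28.7500).
Jacobian J = [[2·v, 2·u, 1], [-4·u, -2·w, -2·v], [-8·u, 10·v, -2]].
At the point, J = [[3.0000, 6.0000, 1.0000], [-12.0000, -1.0000, -3.0000], [-24.0000, 15.0000, -2.0000]] (det J = 225.0000).
Solving J·Δ = −F gives Δ = (-1.6656, -0.8233, -0.5633).
Then the next iterate is (u, v, w)₁ = (1.3344, 0.6767, -0.0633).

(1.3344, 0.6767, -0.0633)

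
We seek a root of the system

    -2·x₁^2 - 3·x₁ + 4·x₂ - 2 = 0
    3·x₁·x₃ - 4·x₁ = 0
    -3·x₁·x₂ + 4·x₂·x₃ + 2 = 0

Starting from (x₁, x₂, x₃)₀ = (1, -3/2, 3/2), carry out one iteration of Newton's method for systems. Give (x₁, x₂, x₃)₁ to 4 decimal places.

At (1, -3/2, 3/2): F = (-13.0000, 0.5000, -2.5000).
Jacobian J = [[-4·x₁ - 3, 4, 0], [3·x₃ - 4, 0, 3·x₁], [-3·x₂, -3·x₁ + 4·x₃, 4·x₂]].
At the point, J = [[-7.0000, 4.0000, 0.0000], [0.5000, 0.0000, 3.0000], [4.5000, 3.0000, -6.0000]] (det J = 129.0000).
Solving J·Δ = −F gives Δ = (-0.7674, 1.9070, -0.0388).
Then the next iterate is (x₁, x₂, x₃)₁ = (0.2326, 0.4070, 1.4612).

(0.2326, 0.4070, 1.4612)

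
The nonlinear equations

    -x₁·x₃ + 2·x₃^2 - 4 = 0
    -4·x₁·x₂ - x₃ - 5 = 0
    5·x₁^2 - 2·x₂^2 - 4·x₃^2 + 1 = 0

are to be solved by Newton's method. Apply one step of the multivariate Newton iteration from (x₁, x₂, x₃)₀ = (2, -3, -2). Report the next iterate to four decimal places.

At (2, -3, -2): F = (8.0000, 21.0000, -13.0000).
Jacobian J = [[-x₃, 0, -x₁ + 4·x₃], [-4·x₂, -4·x₁, -1], [10·x₁, -4·x₂, -8·x₃]].
At the point, J = [[2.0000, 0.0000, -10.0000], [12.0000, -8.0000, -1.0000], [20.0000, 12.0000, 16.0000]] (det J = -3272.0000).
Solving J·Δ = −F gives Δ = (-0.7359, 1.4395, 0.6528).
Then the next iterate is (x₁, x₂, x₃)₁ = (1.2641, -1.5605, -1.3472).

(1.2641, -1.5605, -1.3472)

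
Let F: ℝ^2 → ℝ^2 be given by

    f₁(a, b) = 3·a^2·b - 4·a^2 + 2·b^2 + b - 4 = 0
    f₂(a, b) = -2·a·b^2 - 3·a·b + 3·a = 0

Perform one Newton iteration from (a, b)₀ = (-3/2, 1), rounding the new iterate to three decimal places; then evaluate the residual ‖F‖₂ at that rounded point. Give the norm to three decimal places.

At (-3/2, 1): F = (-3.250, 3.000).
Jacobian J = [[6·a·b - 8·a, 3·a^2 + 4·b + 1], [-2·b^2 - 3·b + 3, -4·a·b - 3·a]].
At the point, J = [[3.000, 11.750], [-2.000, 10.500]] (det J = 55.000).
Solving J·Δ = −F gives Δ = (1.261, -0.045).
Then the next iterate is (a, b)₁ = (-0.239, 0.955).
Re-evaluating at (-0.239, 0.955): F = (-1.28578, 0.40368), so ‖F‖₂ = 1.348.

1.348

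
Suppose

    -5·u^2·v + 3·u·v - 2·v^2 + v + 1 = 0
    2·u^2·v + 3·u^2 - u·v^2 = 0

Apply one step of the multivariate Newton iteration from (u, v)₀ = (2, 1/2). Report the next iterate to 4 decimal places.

(0.9393, 0.7011)

At (2, 1/2): F = (-6.0000, 15.5000).
Jacobian J = [[-10·u·v + 3·v, -5·u^2 + 3·u - 4·v + 1], [4·u·v + 6·u - v^2, 2·u^2 - 2·u·v]].
At the point, J = [[-8.5000, -15.0000], [15.7500, 6.0000]] (det J = 185.2500).
Solving J·Δ = −F gives Δ = (-1.0607, 0.2011).
Then the next iterate is (u, v)₁ = (0.9393, 0.7011).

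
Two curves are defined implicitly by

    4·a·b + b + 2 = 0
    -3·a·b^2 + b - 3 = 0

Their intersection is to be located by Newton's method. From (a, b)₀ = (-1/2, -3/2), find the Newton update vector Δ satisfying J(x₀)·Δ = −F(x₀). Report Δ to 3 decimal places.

(0.939, -2.132)

At (-1/2, -3/2): F = (3.500, -1.125).
Jacobian J = [[4·b, 4·a + 1], [-3·b^2, -6·a·b + 1]].
At the point, J = [[-6.000, -1.000], [-6.750, -3.500]] (det J = 14.250).
Solving J·Δ = −F gives Δ = (0.939, -2.132).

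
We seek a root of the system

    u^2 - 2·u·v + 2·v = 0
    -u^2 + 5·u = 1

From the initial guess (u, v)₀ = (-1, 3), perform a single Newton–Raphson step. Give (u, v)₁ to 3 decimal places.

At (-1, 3): F = (13.000, -7.000).
Jacobian J = [[2·u - 2·v, -2·u + 2], [-2·u + 5, 0]].
At the point, J = [[-8.000, 4.000], [7.000, 0.000]] (det J = -28.000).
Solving J·Δ = −F gives Δ = (1.000, -1.250).
Then the next iterate is (u, v)₁ = (0.000, 1.750).

(0.000, 1.750)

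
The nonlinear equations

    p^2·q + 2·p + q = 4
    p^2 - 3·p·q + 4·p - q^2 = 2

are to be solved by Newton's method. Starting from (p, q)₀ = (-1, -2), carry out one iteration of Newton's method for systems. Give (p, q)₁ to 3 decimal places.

(0.538, -1.615)

At (-1, -2): F = (-10.000, -15.000).
Jacobian J = [[2·p·q + 2, p^2 + 1], [2·p - 3·q + 4, -3·p - 2·q]].
At the point, J = [[6.000, 2.000], [8.000, 7.000]] (det J = 26.000).
Solving J·Δ = −F gives Δ = (1.538, 0.385).
Then the next iterate is (p, q)₁ = (0.538, -1.615).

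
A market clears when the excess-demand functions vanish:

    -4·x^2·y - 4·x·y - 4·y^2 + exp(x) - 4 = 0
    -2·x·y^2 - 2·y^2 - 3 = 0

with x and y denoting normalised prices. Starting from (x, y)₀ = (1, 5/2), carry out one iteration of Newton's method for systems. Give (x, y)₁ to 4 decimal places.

At (1, 5/2): F = (-46.281718, -28.0000).
Jacobian J = [[-8·x·y - 4·y + exp(x), -4·x^2 - 4·x - 8·y], [-2·y^2, -4·x·y - 4·y]].
At the point, J = [[-27.281718, -28.0000], [-12.5000, -20.0000]] (det J = 195.634363).
Solving J·Δ = −F gives Δ = (-0.7240, -0.9475).
Then the next iterate is (x, y)₁ = (0.2760, 1.5525).

(0.2760, 1.5525)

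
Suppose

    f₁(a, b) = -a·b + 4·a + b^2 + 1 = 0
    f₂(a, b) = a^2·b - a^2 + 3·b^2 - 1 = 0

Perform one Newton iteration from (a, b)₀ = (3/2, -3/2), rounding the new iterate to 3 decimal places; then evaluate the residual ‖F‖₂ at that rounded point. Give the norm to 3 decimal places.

3.008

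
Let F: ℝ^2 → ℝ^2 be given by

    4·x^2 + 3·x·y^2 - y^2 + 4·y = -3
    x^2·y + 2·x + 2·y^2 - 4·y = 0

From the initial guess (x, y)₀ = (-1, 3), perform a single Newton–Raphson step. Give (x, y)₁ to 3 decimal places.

(-0.857, 2.286)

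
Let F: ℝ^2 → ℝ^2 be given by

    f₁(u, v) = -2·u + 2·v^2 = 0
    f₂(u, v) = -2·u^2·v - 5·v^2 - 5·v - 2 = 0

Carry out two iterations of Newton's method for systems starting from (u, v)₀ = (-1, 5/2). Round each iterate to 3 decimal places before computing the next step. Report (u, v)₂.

(-0.629, 0.402)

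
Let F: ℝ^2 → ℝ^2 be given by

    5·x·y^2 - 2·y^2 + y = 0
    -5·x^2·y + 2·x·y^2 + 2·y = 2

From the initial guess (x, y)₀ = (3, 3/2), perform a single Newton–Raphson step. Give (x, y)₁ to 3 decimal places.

At (3, 3/2): F = (30.750, -53.000).
Jacobian J = [[5·y^2, 10·x·y - 4·y + 1], [-10·x·y + 2·y^2, -5·x^2 + 4·x·y + 2]].
At the point, J = [[11.250, 40.000], [-40.500, -25.000]] (det J = 1338.750).
Solving J·Δ = −F gives Δ = (-1.009, -0.485).
Then the next iterate is (x, y)₁ = (1.991, 1.015).

(1.991, 1.015)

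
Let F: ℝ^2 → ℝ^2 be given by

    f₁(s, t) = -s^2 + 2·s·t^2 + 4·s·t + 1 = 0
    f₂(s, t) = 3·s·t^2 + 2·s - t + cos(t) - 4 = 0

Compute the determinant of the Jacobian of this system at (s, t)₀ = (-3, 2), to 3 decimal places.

-330.005

J = [[-2·s + 2·t^2 + 4·t, 4·s·t + 4·s], [3·t^2 + 2, 6·s·t - sin(t) - 1]].
At the point, J = [[22.000, -36.000], [14.000, -37.90930]].
det J = -330.005.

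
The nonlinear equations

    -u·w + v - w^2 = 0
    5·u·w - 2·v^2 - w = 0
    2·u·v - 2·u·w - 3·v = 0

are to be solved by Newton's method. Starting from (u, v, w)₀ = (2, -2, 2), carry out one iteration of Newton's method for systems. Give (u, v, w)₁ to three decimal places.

(1.543, -1.137, 0.629)

At (2, -2, 2): F = (-10.000, 10.000, -10.000).
Jacobian J = [[-w, 1, -u - 2·w], [5·w, -4·v, 5·u - 1], [2·v - 2·w, 2·u - 3, -2·u]].
At the point, J = [[-2.000, 1.000, -6.000], [10.000, 8.000, 9.000], [-8.000, 1.000, -4.000]] (det J = -394.000).
Solving J·Δ = −F gives Δ = (-0.457, 0.863, -1.371).
Then the next iterate is (u, v, w)₁ = (1.543, -1.137, 0.629).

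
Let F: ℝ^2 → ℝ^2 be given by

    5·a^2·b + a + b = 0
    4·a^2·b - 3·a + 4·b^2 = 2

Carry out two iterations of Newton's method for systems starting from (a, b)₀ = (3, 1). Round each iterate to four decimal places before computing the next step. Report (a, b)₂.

(0.4293, 1.0874)

At (3, 1): F = (49.0000, 29.0000).
Jacobian J = [[10·a·b + 1, 5·a^2 + 1], [8·a·b - 3, 4·a^2 + 8·b]].
At the point, J = [[31.0000, 46.0000], [21.0000, 44.0000]] (det J = 398.0000).
Solving J·Δ = −F gives Δ = (-2.0653, 0.3266).
Then the next iterate is (a, b)₁ = (0.9347, 1.3266).
Round to (0.9347, 1.3266) and repeat: F = (8.056314, 6.871381), J = [[13.399730, 5.368320], [6.919784, 14.107456]].
Δ = (-0.5054, -0.2392), so (a, b)₂ = (0.4293, 1.0874).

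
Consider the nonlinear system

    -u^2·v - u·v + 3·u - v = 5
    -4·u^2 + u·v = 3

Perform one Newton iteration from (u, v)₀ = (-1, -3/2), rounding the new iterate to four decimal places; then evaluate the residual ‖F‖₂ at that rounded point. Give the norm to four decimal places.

2.0743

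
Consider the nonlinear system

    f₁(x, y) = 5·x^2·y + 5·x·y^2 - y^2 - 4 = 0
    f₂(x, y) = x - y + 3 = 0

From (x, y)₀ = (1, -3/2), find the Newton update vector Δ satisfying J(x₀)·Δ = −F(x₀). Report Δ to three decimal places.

(-3.814, 1.686)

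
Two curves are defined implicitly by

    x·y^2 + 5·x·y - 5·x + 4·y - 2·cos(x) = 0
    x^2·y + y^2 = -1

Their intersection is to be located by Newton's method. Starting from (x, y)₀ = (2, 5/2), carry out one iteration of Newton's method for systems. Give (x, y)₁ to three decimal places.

At (2, 5/2): F = (38.33229, 17.250).
Jacobian J = [[y^2 + 5·y + 2·sin(x) - 5, 2·x·y + 5·x + 4], [2·x·y, x^2 + 2·y]].
At the point, J = [[15.56859, 24.000], [10.000, 9.000]] (det J = -99.88265).
Solving J·Δ = −F gives Δ = (-0.691, -1.149).
Then the next iterate is (x, y)₁ = (1.309, 1.351).

(1.309, 1.351)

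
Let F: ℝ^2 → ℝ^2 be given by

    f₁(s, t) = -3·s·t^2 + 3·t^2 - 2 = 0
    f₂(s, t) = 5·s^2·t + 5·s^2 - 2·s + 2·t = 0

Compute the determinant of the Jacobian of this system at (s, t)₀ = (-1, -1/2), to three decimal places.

-47.250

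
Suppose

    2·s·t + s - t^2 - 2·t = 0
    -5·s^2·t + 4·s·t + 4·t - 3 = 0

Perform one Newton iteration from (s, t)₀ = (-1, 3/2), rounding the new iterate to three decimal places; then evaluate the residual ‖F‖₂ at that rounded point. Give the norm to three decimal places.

4.155

At (-1, 3/2): F = (-9.250, -10.500).
Jacobian J = [[2·t + 1, 2·s - 2·t - 2], [-10·s·t + 4·t, -5·s^2 + 4·s + 4]].
At the point, J = [[4.000, -7.000], [21.000, -5.000]] (det J = 127.000).
Solving J·Δ = −F gives Δ = (0.215, -1.199).
Then the next iterate is (s, t)₁ = (-0.785, 0.301).
Re-evaluating at (-0.785, 0.301): F = (-1.95017, -3.66856), so ‖F‖₂ = 4.155.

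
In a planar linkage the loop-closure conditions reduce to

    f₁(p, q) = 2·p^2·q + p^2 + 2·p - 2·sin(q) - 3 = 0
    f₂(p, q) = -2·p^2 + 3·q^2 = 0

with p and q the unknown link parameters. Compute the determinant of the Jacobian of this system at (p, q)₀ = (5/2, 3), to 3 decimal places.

J = [[4·p·q + 2·p + 2, 2·p^2 - 2·cos(q)], [-4·p, 6·q]].
At the point, J = [[37.000, 14.47998], [-10.000, 18.000]].
det J = 810.800.

810.800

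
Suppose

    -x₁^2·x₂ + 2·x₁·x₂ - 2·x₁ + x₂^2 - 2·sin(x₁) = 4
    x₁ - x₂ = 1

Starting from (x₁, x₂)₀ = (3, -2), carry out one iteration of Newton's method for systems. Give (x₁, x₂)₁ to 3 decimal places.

(31.860, 30.860)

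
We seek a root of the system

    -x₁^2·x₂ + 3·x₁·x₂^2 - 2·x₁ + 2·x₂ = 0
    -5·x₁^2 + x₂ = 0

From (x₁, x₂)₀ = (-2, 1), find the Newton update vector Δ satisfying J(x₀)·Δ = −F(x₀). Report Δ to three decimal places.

At (-2, 1): F = (-4.000, -19.000).
Jacobian J = [[-2·x₁·x₂ + 3·x₂^2 - 2, -x₁^2 + 6·x₁·x₂ + 2], [-10·x₁, 1]].
At the point, J = [[5.000, -14.000], [20.000, 1.000]] (det J = 285.000).
Solving J·Δ = −F gives Δ = (0.947, 0.053).

(0.947, 0.053)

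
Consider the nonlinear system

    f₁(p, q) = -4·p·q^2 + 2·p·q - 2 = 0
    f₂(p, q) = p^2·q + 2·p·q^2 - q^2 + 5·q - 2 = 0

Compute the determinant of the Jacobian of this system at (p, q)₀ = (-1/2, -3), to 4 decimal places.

-451.5000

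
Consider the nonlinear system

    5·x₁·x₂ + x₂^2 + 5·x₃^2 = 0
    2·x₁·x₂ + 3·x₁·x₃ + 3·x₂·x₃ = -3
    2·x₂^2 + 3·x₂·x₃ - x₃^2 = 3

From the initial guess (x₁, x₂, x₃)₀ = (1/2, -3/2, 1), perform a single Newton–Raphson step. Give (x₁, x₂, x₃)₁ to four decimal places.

At (1/2, -3/2, 1): F = (3.5000, -1.5000, -4.0000).
Jacobian J = [[5·x₂, 5·x₁ + 2·x₂, 10·x₃], [2·x₂ + 3·x₃, 2·x₁ + 3·x₃, 3·x₁ + 3·x₂], [0, 4·x₂ + 3·x₃, 3·x₂ - 2·x₃]].
At the point, J = [[-7.5000, -0.5000, 10.0000], [0.0000, 4.0000, -3.0000], [0.0000, -3.0000, -6.5000]] (det J = 262.5000).
Solving J·Δ = −F gives Δ = (-0.3100, -0.0643, -0.5857).
Then the next iterate is (x₁, x₂, x₃)₁ = (0.1900, -1.5643, 0.4143).

(0.1900, -1.5643, 0.4143)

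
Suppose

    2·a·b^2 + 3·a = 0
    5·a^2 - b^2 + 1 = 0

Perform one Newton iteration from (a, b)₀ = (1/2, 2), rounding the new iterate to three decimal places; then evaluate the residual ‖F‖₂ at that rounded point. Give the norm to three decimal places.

1.676

At (1/2, 2): F = (5.500, -1.750).
Jacobian J = [[2·b^2 + 3, 4·a·b], [10·a, -2·b]].
At the point, J = [[11.000, 4.000], [5.000, -4.000]] (det J = -64.000).
Solving J·Δ = −F gives Δ = (-0.234, -0.730).
Then the next iterate is (a, b)₁ = (0.266, 1.270).
Re-evaluating at (0.266, 1.270): F = (1.65606, -0.25912), so ‖F‖₂ = 1.676.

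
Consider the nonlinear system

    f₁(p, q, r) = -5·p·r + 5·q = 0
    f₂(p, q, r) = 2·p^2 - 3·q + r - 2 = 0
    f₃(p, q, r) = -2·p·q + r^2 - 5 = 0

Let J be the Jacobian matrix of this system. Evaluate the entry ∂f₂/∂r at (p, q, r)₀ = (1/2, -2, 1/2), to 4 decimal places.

1.0000

∂f₂/∂r = 1.
At (1/2, -2, 1/2) this is 1.0000.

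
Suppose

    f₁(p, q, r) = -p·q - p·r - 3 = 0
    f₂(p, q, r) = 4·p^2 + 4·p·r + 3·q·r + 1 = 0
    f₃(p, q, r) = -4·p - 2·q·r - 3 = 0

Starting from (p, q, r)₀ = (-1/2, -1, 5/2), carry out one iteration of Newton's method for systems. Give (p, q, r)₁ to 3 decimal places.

At (-1/2, -1, 5/2): F = (-2.250, -10.500, 4.000).
Jacobian J = [[-q - r, -p, -p], [8·p + 4·r, 3·r, 4·p + 3·q], [-4, -2·r, -2·q]].
At the point, J = [[-1.500, 0.500, 0.500], [6.000, 7.500, -5.000], [-4.000, -5.000, 2.000]] (det J = 19.000).
Solving J·Δ = −F gives Δ = (-1.803, 1.342, -2.250).
Then the next iterate is (p, q, r)₁ = (-2.303, 0.342, 0.250).

(-2.303, 0.342, 0.250)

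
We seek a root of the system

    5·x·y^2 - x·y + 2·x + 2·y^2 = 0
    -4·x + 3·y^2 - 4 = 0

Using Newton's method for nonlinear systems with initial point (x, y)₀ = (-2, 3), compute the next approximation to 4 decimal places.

At (-2, 3): F = (-70.0000, 31.0000).
Jacobian J = [[5·y^2 - y + 2, 10·x·y - x + 4·y], [-4, 6·y]].
At the point, J = [[44.0000, -46.0000], [-4.0000, 18.0000]] (det J = 608.0000).
Solving J·Δ = −F gives Δ = (-0.2730, -1.7829).
Then the next iterate is (x, y)₁ = (-2.2730, 1.2171).

(-2.2730, 1.2171)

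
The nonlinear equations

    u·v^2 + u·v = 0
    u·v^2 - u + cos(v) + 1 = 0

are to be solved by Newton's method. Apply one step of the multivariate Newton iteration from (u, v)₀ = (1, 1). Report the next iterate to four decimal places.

(1.9943, -0.3295)

At (1, 1): F = (2.0000, 1.540302).
Jacobian J = [[v^2 + v, 2·u·v + u], [v^2 - 1, 2·u·v - sin(v)]].
At the point, J = [[2.0000, 3.0000], [0.0000, 1.158529]] (det J = 2.317058).
Solving J·Δ = −F gives Δ = (0.9943, -1.3295).
Then the next iterate is (u, v)₁ = (1.9943, -0.3295).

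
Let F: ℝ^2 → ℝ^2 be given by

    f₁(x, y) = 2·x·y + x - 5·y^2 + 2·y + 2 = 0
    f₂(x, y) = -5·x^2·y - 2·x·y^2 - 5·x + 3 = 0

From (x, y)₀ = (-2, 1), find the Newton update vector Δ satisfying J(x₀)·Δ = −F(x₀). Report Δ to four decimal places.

(-0.4000, -0.6833)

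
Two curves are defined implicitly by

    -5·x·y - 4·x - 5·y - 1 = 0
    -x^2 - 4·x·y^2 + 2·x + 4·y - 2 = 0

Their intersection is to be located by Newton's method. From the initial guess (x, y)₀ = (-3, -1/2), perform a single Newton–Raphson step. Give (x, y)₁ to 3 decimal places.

(-1.069, -0.810)

At (-3, -1/2): F = (6.000, -16.000).
Jacobian J = [[-5·y - 4, -5·x - 5], [-2·x - 4·y^2 + 2, -8·x·y + 4]].
At the point, J = [[-1.500, 10.000], [7.000, -8.000]] (det J = -58.000).
Solving J·Δ = −F gives Δ = (1.931, -0.310).
Then the next iterate is (x, y)₁ = (-1.069, -0.810).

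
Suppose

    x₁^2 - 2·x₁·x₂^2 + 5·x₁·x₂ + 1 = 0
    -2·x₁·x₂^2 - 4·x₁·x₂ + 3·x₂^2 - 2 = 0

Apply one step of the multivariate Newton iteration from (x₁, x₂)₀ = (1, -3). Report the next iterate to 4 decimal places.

(1.0316, -1.1189)

At (1, -3): F = (-31.0000, 19.0000).
Jacobian J = [[2·x₁ - 2·x₂^2 + 5·x₂, -4·x₁·x₂ + 5·x₁], [-2·x₂^2 - 4·x₂, -4·x₁·x₂ - 4·x₁ + 6·x₂]].
At the point, J = [[-31.0000, 17.0000], [-6.0000, -10.0000]] (det J = 412.0000).
Solving J·Δ = −F gives Δ = (0.0316, 1.8811).
Then the next iterate is (x₁, x₂)₁ = (1.0316, -1.1189).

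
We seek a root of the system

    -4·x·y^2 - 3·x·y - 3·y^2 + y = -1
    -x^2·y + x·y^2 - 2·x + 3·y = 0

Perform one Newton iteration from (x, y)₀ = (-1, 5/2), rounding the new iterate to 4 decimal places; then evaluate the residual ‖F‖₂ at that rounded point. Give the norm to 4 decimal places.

At (-1, 5/2): F = (17.2500, 0.7500).
Jacobian J = [[-4·y^2 - 3·y, -8·x·y - 3·x - 6·y + 1], [-2·x·y + y^2 - 2, -x^2 + 2·x·y + 3]].
At the point, J = [[-32.5000, 9.0000], [9.2500, -3.0000]] (det J = 14.2500).
Solving J·Δ = −F gives Δ = (4.1053, 12.9079).
Then the next iterate is (x, y)₁ = (3.1053, 15.4079).
Re-evaluating at (3.1053, 15.4079): F = (-3788.175596, 628.645168), so ‖F‖₂ = 3839.9830.

3839.9830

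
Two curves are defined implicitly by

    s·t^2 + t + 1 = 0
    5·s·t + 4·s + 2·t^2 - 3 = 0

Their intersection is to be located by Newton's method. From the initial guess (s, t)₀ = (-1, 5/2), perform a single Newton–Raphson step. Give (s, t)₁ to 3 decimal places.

(-0.571, 2.483)

At (-1, 5/2): F = (-2.750, -7.000).
Jacobian J = [[t^2, 2·s·t + 1], [5·t + 4, 5·s + 4·t]].
At the point, J = [[6.250, -4.000], [16.500, 5.000]] (det J = 97.250).
Solving J·Δ = −F gives Δ = (0.429, -0.017).
Then the next iterate is (s, t)₁ = (-0.571, 2.483).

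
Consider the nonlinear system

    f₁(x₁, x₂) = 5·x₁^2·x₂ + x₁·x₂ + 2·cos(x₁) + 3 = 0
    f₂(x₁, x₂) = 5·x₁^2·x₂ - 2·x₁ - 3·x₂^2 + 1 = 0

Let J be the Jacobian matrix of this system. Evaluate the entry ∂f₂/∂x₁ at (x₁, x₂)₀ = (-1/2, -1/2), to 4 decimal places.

0.5000

∂f₂/∂x₁ = 10·x₁·x₂ - 2.
At (-1/2, -1/2) this is 0.5000.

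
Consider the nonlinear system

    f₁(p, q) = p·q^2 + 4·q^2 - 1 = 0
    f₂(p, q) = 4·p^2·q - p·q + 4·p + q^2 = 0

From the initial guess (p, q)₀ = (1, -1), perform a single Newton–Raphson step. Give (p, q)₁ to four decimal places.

(1.8276, -0.5172)

At (1, -1): F = (4.0000, 2.0000).
Jacobian J = [[q^2, 2·p·q + 8·q], [8·p·q - q + 4, 4·p^2 - p + 2·q]].
At the point, J = [[1.0000, -10.0000], [-3.0000, 1.0000]] (det J = -29.0000).
Solving J·Δ = −F gives Δ = (0.8276, 0.4828).
Then the next iterate is (p, q)₁ = (1.8276, -0.5172).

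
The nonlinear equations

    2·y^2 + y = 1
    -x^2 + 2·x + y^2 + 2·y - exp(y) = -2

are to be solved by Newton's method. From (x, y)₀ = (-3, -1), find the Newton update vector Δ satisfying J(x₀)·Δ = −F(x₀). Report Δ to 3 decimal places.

(1.796, 0.000)

At (-3, -1): F = (0.000, -14.36788).
Jacobian J = [[0, 4·y + 1], [-2·x + 2, 2·y - exp(y) + 2]].
At the point, J = [[0.000, -3.000], [8.000, -0.36788]] (det J = 24.000).
Solving J·Δ = −F gives Δ = (1.796, 0.000).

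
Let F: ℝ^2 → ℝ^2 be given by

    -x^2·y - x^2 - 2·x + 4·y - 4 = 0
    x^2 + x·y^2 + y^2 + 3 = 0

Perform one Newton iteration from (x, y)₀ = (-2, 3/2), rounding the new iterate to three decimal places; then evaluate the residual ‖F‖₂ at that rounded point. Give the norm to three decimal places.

2.123

At (-2, 3/2): F = (-4.000, 4.750).
Jacobian J = [[-2·x·y - 2·x - 2, -x^2 + 4], [2·x + y^2, 2·x·y + 2·y]].
At the point, J = [[8.000, 0.000], [-1.750, -3.000]] (det J = -24.000).
Solving J·Δ = −F gives Δ = (0.500, 1.292).
Then the next iterate is (x, y)₁ = (-1.500, 2.792).
Re-evaluating at (-1.500, 2.792): F = (1.636, 1.35237), so ‖F‖₂ = 2.123.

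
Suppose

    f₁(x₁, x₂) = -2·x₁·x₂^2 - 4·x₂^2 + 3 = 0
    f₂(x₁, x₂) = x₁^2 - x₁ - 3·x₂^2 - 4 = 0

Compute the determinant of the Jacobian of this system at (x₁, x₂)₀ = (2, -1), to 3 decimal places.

-60.000

J = [[-2·x₂^2, -4·x₁·x₂ - 8·x₂], [2·x₁ - 1, -6·x₂]].
At the point, J = [[-2.000, 16.000], [3.000, 6.000]].
det J = -60.000.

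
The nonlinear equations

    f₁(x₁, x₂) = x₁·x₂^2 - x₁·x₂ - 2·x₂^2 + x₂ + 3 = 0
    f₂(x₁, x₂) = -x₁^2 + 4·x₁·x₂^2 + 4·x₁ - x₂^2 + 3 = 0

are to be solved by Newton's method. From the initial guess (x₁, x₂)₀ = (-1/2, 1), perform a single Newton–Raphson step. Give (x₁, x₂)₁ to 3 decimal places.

(0.131, 1.571)

At (-1/2, 1): F = (2.000, -2.250).
Jacobian J = [[x₂^2 - x₂, 2·x₁·x₂ - x₁ - 4·x₂ + 1], [-2·x₁ + 4·x₂^2 + 4, 8·x₁·x₂ - 2·x₂]].
At the point, J = [[0.000, -3.500], [9.000, -6.000]] (det J = 31.500).
Solving J·Δ = −F gives Δ = (0.631, 0.571).
Then the next iterate is (x₁, x₂)₁ = (0.131, 1.571).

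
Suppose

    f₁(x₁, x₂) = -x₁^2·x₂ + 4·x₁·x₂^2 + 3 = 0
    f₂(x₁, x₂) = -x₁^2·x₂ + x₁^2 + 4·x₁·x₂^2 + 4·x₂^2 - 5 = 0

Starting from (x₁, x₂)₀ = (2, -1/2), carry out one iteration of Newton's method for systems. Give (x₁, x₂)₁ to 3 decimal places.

At (2, -1/2): F = (7.000, 4.000).
Jacobian J = [[-2·x₁·x₂ + 4·x₂^2, -x₁^2 + 8·x₁·x₂], [-2·x₁·x₂ + 2·x₁ + 4·x₂^2, -x₁^2 + 8·x₁·x₂ + 8·x₂]].
At the point, J = [[3.000, -12.000], [7.000, -16.000]] (det J = 36.000).
Solving J·Δ = −F gives Δ = (1.778, 1.028).
Then the next iterate is (x₁, x₂)₁ = (3.778, 0.528).

(3.778, 0.528)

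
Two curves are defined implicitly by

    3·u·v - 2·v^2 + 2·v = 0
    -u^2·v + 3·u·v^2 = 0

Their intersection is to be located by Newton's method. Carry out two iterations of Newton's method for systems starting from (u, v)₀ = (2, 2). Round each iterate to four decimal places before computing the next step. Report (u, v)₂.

At (2, 2): F = (8.0000, 16.0000).
Jacobian J = [[3·v, 3·u - 4·v + 2], [-2·u·v + 3·v^2, -u^2 + 6·u·v]].
At the point, J = [[6.0000, 0.0000], [4.0000, 20.0000]] (det J = 120.0000).
Solving J·Δ = −F gives Δ = (-1.3333, -0.5333).
Then the next iterate is (u, v)₁ = (0.6667, 1.4667).
Round to (0.6667, 1.4667) and repeat: F = (1.564529, 3.650701), J = [[4.4001, -1.8667], [4.497929, 5.422604]].
Δ = (-0.4743, -0.2798), so (u, v)₂ = (0.1924, 1.1869).

(0.1924, 1.1869)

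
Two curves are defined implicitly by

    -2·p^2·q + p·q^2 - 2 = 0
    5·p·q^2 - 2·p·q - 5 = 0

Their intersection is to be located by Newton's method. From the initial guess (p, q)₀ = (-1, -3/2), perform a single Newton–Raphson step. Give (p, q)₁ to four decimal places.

At (-1, -3/2): F = (-1.2500, -19.2500).
Jacobian J = [[-4·p·q + q^2, -2·p^2 + 2·p·q], [5·q^2 - 2·q, 10·p·q - 2·p]].
At the point, J = [[-3.7500, 1.0000], [14.2500, 17.0000]] (det J = -78.0000).
Solving J·Δ = −F gives Δ = (-0.0256, 1.1538).
Then the next iterate is (p, q)₁ = (-1.0256, -0.3462).

(-1.0256, -0.3462)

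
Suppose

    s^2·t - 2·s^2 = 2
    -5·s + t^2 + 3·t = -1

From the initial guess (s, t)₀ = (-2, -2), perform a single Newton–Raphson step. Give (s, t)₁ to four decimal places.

At (-2, -2): F = (-18.0000, 9.0000).
Jacobian J = [[2·s·t - 4·s, s^2], [-5, 2·t + 3]].
At the point, J = [[16.0000, 4.0000], [-5.0000, -1.0000]] (det J = 4.0000).
Solving J·Δ = −F gives Δ = (4.5000, -13.5000).
Then the next iterate is (s, t)₁ = (2.5000, -15.5000).

(2.5000, -15.5000)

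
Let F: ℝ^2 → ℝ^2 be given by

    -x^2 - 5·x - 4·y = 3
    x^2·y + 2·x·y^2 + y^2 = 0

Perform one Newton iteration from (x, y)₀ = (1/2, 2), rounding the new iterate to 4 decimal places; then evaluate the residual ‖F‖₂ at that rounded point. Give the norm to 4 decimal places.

At (1/2, 2): F = (-13.7500, 8.5000).
Jacobian J = [[-2·x - 5, -4], [2·x·y + 2·y^2, x^2 + 4·x·y + 2·y]].
At the point, J = [[-6.0000, -4.0000], [10.0000, 8.2500]] (det J = -9.5000).
Solving J·Δ = −F gives Δ = (-8.3618, 9.1053).
Then the next iterate is (x, y)₁ = (-7.8618, 11.1053).
Re-evaluating at (-7.8618, 11.1053): F = (-69.920099, -1129.432285), so ‖F‖₂ = 1131.5945.

1131.5945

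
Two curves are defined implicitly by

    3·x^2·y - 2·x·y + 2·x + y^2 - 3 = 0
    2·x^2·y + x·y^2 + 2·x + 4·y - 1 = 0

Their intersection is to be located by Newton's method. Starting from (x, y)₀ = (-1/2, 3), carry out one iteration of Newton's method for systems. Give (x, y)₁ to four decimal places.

At (-1/2, 3): F = (10.2500, 7.0000).
Jacobian J = [[6·x·y - 2·y + 2, 3·x^2 - 2·x + 2·y], [4·x·y + y^2 + 2, 2·x^2 + 2·x·y + 4]].
At the point, J = [[-13.0000, 7.7500], [5.0000, 1.5000]] (det J = -58.2500).
Solving J·Δ = −F gives Δ = (-0.6674, -2.4421).
Then the next iterate is (x, y)₁ = (-1.1674, 0.5579).

(-1.1674, 0.5579)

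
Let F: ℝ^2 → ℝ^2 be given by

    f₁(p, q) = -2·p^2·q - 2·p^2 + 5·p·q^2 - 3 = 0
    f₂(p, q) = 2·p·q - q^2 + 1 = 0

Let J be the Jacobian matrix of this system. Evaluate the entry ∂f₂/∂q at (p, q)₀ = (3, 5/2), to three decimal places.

1.000

∂f₂/∂q = 2·p - 2·q.
At (3, 5/2) this is 1.000.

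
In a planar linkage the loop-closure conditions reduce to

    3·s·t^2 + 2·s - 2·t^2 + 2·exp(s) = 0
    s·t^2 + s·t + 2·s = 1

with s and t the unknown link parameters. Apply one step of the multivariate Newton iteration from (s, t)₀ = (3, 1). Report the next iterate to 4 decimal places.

At (3, 1): F = (53.171074, 11.0000).
Jacobian J = [[3·t^2 + 2·exp(s) + 2, 6·s·t - 4·t], [t^2 + t + 2, 2·s·t + s]].
At the point, J = [[45.171074, 14.0000], [4.0000, 9.0000]] (det J = 350.539665).
Solving J·Δ = −F gives Δ = (-0.9258, -0.8107).
Then the next iterate is (s, t)₁ = (2.0742, 0.1893).

(2.0742, 0.1893)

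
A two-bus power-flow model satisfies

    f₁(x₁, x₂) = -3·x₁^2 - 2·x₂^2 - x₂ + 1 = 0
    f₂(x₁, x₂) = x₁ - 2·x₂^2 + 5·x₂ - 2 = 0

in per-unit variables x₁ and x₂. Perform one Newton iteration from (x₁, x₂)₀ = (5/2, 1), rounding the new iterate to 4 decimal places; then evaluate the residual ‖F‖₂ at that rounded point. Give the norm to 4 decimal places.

At (5/2, 1): F = (-20.7500, 3.5000).
Jacobian J = [[-6·x₁, -4·x₂ - 1], [1, -4·x₂ + 5]].
At the point, J = [[-15.0000, -5.0000], [1.0000, 1.0000]] (det J = -10.0000).
Solving J·Δ = −F gives Δ = (-0.3250, -3.1750).
Then the next iterate is (x₁, x₂)₁ = (2.1750, -2.1750).
Re-evaluating at (2.1750, -2.1750): F = (-20.478125, -20.161250), so ‖F‖₂ = 28.7373.

28.7373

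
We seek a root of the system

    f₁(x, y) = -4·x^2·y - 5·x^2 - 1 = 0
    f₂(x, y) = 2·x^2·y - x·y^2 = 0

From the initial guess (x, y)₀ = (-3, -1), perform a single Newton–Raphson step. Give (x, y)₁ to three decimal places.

(-1.590, -1.043)

At (-3, -1): F = (-10.000, -15.000).
Jacobian J = [[-8·x·y - 10·x, -4·x^2], [4·x·y - y^2, 2·x^2 - 2·x·y]].
At the point, J = [[6.000, -36.000], [11.000, 12.000]] (det J = 468.000).
Solving J·Δ = −F gives Δ = (1.410, -0.043).
Then the next iterate is (x, y)₁ = (-1.590, -1.043).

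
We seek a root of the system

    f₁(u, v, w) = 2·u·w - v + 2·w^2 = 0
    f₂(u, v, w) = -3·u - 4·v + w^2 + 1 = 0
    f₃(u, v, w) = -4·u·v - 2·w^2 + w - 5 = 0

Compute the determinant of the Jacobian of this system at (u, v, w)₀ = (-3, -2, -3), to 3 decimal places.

J = [[2·w, -1, 2·u + 4·w], [-3, -4, 2·w], [-4·v, -4·u, -4·w + 1]].
At the point, J = [[-6.000, -1.000, -18.000], [-3.000, -4.000, -6.000], [8.000, 12.000, 13.000]].
det J = -39.000.

-39.000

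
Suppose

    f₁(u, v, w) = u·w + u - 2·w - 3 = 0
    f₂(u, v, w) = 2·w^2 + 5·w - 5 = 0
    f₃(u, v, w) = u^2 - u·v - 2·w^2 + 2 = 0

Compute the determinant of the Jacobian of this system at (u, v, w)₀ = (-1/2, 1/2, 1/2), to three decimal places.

J = [[w + 1, 0, u - 2], [0, 0, 4·w + 5], [2·u - v, -u, -4·w]].
At the point, J = [[1.500, 0.000, -2.500], [0.000, 0.000, 7.000], [-1.500, 0.500, -2.000]].
det J = -5.250.

-5.250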